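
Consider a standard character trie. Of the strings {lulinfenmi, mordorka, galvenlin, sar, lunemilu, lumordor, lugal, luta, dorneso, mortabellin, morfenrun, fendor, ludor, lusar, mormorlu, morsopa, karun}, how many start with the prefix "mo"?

5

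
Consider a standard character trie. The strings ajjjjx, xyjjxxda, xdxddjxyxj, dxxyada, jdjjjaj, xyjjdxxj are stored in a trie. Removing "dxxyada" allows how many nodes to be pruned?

After clearing the end-marker at "dxxyada", prune upward until reaching a node still needed by another word.
No other word shares any prefix with "dxxyada", so all 7 of its nodes go.
Nodes removed: 7

7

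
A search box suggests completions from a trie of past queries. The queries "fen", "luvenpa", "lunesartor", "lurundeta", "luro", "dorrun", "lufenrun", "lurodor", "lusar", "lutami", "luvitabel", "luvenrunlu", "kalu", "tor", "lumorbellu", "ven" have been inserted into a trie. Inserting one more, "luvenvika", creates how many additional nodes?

4

The longest prefix of "luvenvika" already in the trie is "luven" (length 5).
New nodes needed: |"luvenvika"| − 5 = 9 − 5 = 4.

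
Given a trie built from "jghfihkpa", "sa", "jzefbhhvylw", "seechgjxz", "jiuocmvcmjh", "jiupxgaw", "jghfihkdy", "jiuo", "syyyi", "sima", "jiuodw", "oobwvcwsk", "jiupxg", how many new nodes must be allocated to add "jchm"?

3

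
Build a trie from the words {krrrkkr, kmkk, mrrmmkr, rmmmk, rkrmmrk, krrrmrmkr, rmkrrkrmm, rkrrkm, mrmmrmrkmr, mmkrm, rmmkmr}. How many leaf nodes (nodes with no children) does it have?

11

A leaf is a node with no children — equivalently, the end of a word that is not a proper prefix of any other stored word.
Those words: "kmkk", "krrrkkr", "krrrmrmkr", "mmkrm", "mrmmrmrkmr", "mrrmmkr", "rkrmmrk", "rkrrkm", "rmkrrkrmm", "rmmkmr", "rmmmk"
Leaf count: 11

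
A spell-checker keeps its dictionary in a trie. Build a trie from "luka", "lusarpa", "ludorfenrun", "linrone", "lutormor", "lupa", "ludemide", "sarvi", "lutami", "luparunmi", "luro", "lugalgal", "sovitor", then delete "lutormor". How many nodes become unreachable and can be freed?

After clearing the end-marker at "lutormor", prune upward until reaching a node still needed by another word.
The suffix "ormor" (5 nodes) is used only by "lutormor"; the node for "lut" still has the child "a", so pruning stops there.
Nodes removed: 5

5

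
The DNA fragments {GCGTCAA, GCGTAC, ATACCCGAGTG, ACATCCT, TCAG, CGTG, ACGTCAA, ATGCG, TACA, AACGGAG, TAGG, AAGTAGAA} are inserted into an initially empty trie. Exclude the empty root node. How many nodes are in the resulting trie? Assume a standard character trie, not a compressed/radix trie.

For each word, the new-node count is its length minus the longest prefix already in the trie:
  "GCGTCAA" → 7 new (G, C, G, T, C, A, A)
  "GCGTAC" → prefix "GCGT" already present; 2 new (A, C)
  "ATACCCGAGTG" → 11 new (A, T, A, C, C, C, G, A, G, T, G)
  "ACATCCT" → prefix "A" already present; 6 new (C, A, T, C, C, T)
  "TCAG" → 4 new (T, C, A, G)
  "CGTG" → 4 new (C, G, T, G)
  "ACGTCAA" → prefix "AC" already present; 5 new (G, T, C, A, A)
  "ATGCG" → prefix "AT" already present; 3 new (G, C, G)
  "TACA" → prefix "T" already present; 3 new (A, C, A)
  "AACGGAG" → prefix "A" already present; 6 new (A, C, G, G, A, G)
  "TAGG" → prefix "TA" already present; 2 new (G, G)
  "AAGTAGAA" → prefix "AA" already present; 6 new (G, T, A, G, A, A)
Total nodes = 7 + 2 + 11 + 6 + 4 + 4 + 5 + 3 + 3 + 6 + 2 + 6 = 59

59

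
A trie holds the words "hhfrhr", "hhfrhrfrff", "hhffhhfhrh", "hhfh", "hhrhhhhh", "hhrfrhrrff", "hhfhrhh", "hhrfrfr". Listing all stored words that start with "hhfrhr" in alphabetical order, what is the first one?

hhfrhr

Words with prefix "hhfrhr", in lexicographic order: "hhfrhr", "hhfrhrfrff"
Position 1: hhfrhr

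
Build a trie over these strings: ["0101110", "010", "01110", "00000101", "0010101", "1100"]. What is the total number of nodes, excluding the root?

26

Trie structure (* marks end of a word):
(root)
├─ 0
│  ├─ 0
│  │  ├─ 0
│  │  │  └─ 0
│  │  │     └─ 0
│  │  │        └─ 1
│  │  │           └─ 0
│  │  │              └─ 1 *
│  │  └─ 1
│  │     └─ 0
│  │        └─ 1
│  │           └─ 0
│  │              └─ 1 *
│  └─ 1
│     ├─ 0 *
│     │  └─ 1
│     │     └─ 1
│     │        └─ 1
│     │           └─ 0 *
│     └─ 1
│        └─ 1
│           └─ 0 *
└─ 1
   └─ 1
      └─ 0
         └─ 0 *
Counting every labelled node above: 26.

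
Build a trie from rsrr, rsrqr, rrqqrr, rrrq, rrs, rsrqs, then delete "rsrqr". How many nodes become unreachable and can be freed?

1

Walk "rsrqr" from the leaf back toward the root, removing each node that no remaining word uses.
The suffix "r" (1 node) is used only by "rsrqr"; the node for "rsrq" still has the child "s", so pruning stops there.
Nodes removed: 1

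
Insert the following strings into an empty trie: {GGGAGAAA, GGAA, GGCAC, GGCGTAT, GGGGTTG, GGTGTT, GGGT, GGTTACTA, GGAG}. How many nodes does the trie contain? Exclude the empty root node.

32

Trace insertions, counting only characters that open a new branch:
  "GGGAGAAA" → 8 new (G, G, G, A, G, A, A, A)
  "GGAA" → prefix "GG" already present; 2 new (A, A)
  "GGCAC" → prefix "GG" already present; 3 new (C, A, C)
  "GGCGTAT" → prefix "GGC" already present; 4 new (G, T, A, T)
  "GGGGTTG" → prefix "GGG" already present; 4 new (G, T, T, G)
  "GGTGTT" → prefix "GG" already present; 4 new (T, G, T, T)
  "GGGT" → prefix "GGG" already present; 1 new (T)
  "GGTTACTA" → prefix "GGT" already present; 5 new (T, A, C, T, A)
  "GGAG" → prefix "GGA" already present; 1 new (G)
Total nodes = 8 + 2 + 3 + 4 + 4 + 4 + 1 + 5 + 1 = 32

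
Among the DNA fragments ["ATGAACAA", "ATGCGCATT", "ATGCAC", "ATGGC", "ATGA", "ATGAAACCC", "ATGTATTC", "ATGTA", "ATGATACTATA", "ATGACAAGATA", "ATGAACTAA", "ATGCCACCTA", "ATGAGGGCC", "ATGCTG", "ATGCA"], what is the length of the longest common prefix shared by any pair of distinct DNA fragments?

6

Equivalently: take the maximum, over all pairs, of their longest common prefix length.
"ATGAACAA" and "ATGAACTAA" agree on "ATGAAC" (6 characters) before diverging; nothing deeper is shared.
Longest shared-prefix length: 6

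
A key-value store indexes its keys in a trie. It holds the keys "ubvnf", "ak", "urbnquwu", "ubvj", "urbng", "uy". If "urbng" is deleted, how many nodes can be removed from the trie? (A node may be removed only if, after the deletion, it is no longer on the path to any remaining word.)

1

After clearing the end-marker at "urbng", prune upward until reaching a node still needed by another word.
The suffix "g" (1 node) is used only by "urbng"; the node for "urbn" still has the child "q", so pruning stops there.
Nodes removed: 1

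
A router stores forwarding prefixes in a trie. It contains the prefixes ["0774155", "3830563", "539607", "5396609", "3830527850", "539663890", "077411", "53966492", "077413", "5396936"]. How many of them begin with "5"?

Traverse to the node for "5", then collect every word in that subtree.
Words under "5": 539607, 5396609, 539663890, 53966492, 5396936
Count: 5

5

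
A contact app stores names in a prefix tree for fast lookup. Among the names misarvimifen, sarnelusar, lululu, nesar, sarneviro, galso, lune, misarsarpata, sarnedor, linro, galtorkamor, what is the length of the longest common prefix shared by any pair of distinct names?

The deepest shared node is where two words last agree before diverging.
"misarsarpata" and "misarvimifen" agree on "misar" (5 characters) before diverging; nothing deeper is shared.
Longest shared-prefix length: 5

5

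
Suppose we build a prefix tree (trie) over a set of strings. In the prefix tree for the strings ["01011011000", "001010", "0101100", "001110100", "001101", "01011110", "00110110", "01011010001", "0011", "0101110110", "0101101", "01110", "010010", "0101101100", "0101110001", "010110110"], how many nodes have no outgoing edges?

Leaves are exactly the stored words that no other stored word extends.
Those words: "001010", "00110110", "001110100", "010010", "0101100", "01011010001", "01011011000", "0101110001", "0101110110", "01011110", "01110"
Leaf count: 11

11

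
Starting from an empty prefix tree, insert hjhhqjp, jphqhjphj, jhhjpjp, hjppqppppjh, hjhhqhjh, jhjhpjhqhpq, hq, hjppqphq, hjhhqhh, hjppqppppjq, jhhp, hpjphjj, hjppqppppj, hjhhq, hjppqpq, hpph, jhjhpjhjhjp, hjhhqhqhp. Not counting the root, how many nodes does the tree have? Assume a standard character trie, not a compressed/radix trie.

65

Count nodes per top-level branch (shared prefixes stored once):
  'h'-branch (hjhhq, hjhhqhh, hjhhqhjh, hjhhqhqhp, hjhhqjp, hjppqphq, hjppqppppj, hjppqppppjh, hjppqppppjq, hjppqpq, hpjphjj, hpph, hq): 36 nodes
  'j'-branch (jhhjpjp, jhhp, jhjhpjhjhjp, jhjhpjhqhpq, jphqhjphj): 29 nodes
Sum: 65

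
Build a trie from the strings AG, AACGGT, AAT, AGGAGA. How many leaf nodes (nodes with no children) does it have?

3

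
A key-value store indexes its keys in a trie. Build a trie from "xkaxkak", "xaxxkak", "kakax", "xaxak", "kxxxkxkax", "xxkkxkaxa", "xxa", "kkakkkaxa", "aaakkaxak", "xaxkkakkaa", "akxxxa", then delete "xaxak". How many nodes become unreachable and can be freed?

A node on "xaxak"'s path can go only if nothing else ends at it or branches off below it.
The suffix "ak" (2 nodes) is used only by "xaxak"; the node for "xax" still has the child "x", so pruning stops there.
Nodes removed: 2

2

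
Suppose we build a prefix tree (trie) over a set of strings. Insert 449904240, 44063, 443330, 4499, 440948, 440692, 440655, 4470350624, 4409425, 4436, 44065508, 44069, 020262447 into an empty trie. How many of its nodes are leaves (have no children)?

Leaves are exactly the stored words that no other stored word extends.
Those words: "020262447", "44063", "44065508", "440692", "4409425", "440948", "443330", "4436", "4470350624", "449904240"
Leaf count: 10

10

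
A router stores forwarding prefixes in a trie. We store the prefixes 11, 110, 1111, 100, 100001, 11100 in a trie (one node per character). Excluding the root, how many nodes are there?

Count nodes per top-level branch (shared prefixes stored once):
  '1'-branch (100, 100001, 11, 110, 11100, 1111): 12 nodes
Sum: 12

12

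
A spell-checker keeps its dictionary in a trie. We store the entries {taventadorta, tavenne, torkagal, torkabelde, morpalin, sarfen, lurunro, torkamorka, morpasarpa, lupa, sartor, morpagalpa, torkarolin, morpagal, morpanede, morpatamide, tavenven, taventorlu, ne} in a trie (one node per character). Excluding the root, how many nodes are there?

91

Insert word by word; a character creates a node only if that edge doesn't already exist:
  "taventadorta" → 12 new (t, a, v, e, n, t, a, d, o, r, t, a)
  "tavenne" → prefix "taven" already present; 2 new (n, e)
  "torkagal" → prefix "t" already present; 7 new (o, r, k, a, g, a, l)
  "torkabelde" → prefix "torka" already present; 5 new (b, e, l, d, e)
  "morpalin" → 8 new (m, o, r, p, a, l, i, n)
  "sarfen" → 6 new (s, a, r, f, e, n)
  "lurunro" → 7 new (l, u, r, u, n, r, o)
  "torkamorka" → prefix "torka" already present; 5 new (m, o, r, k, a)
  "morpasarpa" → prefix "morpa" already present; 5 new (s, a, r, p, a)
  "lupa" → prefix "lu" already present; 2 new (p, a)
  "sartor" → prefix "sar" already present; 3 new (t, o, r)
  "morpagalpa" → prefix "morpa" already present; 5 new (g, a, l, p, a)
  "torkarolin" → prefix "torka" already present; 5 new (r, o, l, i, n)
  "morpagal" → prefix "morpagal" already present; 0 new (none)
  "morpanede" → prefix "morpa" already present; 4 new (n, e, d, e)
  "morpatamide" → prefix "morpa" already present; 6 new (t, a, m, i, d, e)
  "tavenven" → prefix "taven" already present; 3 new (v, e, n)
  "taventorlu" → prefix "tavent" already present; 4 new (o, r, l, u)
  "ne" → 2 new (n, e)
Total nodes = 12 + 2 + 7 + 5 + 8 + 6 + 7 + 5 + 5 + 2 + 3 + 5 + 5 + 0 + 4 + 6 + 3 + 4 + 2 = 91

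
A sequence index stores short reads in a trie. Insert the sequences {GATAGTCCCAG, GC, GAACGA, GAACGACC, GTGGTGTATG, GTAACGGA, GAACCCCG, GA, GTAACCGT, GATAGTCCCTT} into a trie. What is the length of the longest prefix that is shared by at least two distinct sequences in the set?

Equivalently: take the maximum, over all pairs, of their longest common prefix length.
e.g. "GATAGTCCCAG" and "GATAGTCCCTT" share the prefix "GATAGTCCC" of length 9; no pair shares a longer one.
Longest shared-prefix length: 9

9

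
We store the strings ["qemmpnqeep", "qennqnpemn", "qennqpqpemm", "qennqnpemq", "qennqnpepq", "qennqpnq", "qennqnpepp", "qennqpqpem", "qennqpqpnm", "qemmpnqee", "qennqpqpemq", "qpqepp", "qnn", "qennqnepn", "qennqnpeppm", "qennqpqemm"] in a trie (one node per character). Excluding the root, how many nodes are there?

47

Count nodes per top-level branch (shared prefixes stored once):
  'q'-branch (qemmpnqee, qemmpnqeep, qennqnepn, qennqnpemn, qennqnpemq, qennqnpepp, qennqnpeppm, qennqnpepq, qennqpnq, qennqpqemm, qennqpqpem, qennqpqpemm, qennqpqpemq, qennqpqpnm, qnn, qpqepp): 47 nodes
Sum: 47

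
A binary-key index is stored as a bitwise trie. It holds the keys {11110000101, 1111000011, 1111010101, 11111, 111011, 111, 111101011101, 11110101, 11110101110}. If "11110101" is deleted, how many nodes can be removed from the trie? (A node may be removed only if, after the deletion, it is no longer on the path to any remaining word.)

After clearing the end-marker at "11110101", prune upward until reaching a node still needed by another word.
Every node on "11110101" is still needed (e.g. by "1111010101"), so nothing is freed.
Nodes removed: 0

0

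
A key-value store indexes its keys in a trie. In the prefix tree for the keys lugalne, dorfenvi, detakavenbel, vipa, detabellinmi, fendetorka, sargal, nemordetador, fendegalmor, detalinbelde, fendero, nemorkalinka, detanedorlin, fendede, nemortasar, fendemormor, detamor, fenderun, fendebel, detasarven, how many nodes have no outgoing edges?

20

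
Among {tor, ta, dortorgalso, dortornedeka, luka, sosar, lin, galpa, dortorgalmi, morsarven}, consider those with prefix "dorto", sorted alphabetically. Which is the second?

DFS of the "dorto" subtree visits, in order: "dortorgalmi", "dortorgalso", "dortornedeka"
The 2nd is dortorgalso.

dortorgalso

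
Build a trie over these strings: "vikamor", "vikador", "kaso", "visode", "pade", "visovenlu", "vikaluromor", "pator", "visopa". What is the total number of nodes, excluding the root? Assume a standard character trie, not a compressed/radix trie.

39

For each word, the new-node count is its length minus the longest prefix already in the trie:
  "vikamor" → 7 new (v, i, k, a, m, o, r)
  "vikador" → prefix "vika" already present; 3 new (d, o, r)
  "kaso" → 4 new (k, a, s, o)
  "visode" → prefix "vi" already present; 4 new (s, o, d, e)
  "pade" → 4 new (p, a, d, e)
  "visovenlu" → prefix "viso" already present; 5 new (v, e, n, l, u)
  "vikaluromor" → prefix "vika" already present; 7 new (l, u, r, o, m, o, r)
  "pator" → prefix "pa" already present; 3 new (t, o, r)
  "visopa" → prefix "viso" already present; 2 new (p, a)
Total nodes = 7 + 3 + 4 + 4 + 4 + 5 + 7 + 3 + 2 = 39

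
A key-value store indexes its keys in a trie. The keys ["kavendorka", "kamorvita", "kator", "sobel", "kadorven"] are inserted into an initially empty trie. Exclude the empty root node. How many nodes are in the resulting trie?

31

Trie structure (* marks end of a word):
(root)
├─ k
│  └─ a
│     ├─ d
│     │  └─ o
│     │     └─ r
│     │        └─ v
│     │           └─ e
│     │              └─ n *
│     ├─ m
│     │  └─ o
│     │     └─ r
│     │        └─ v
│     │           └─ i
│     │              └─ t
│     │                 └─ a *
│     ├─ t
│     │  └─ o
│     │     └─ r *
│     └─ v
│        └─ e
│           └─ n
│              └─ d
│                 └─ o
│                    └─ r
│                       └─ k
│                          └─ a *
└─ s
   └─ o
      └─ b
         └─ e
            └─ l *
Counting every labelled node above: 31.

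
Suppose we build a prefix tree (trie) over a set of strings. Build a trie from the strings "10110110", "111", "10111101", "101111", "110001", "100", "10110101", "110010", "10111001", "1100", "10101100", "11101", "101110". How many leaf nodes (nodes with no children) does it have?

Leaves are exactly the stored words that no other stored word extends.
Those words: "100", "10101100", "10110101", "10110110", "10111001", "10111101", "110001", "110010", "11101"
Leaf count: 9

9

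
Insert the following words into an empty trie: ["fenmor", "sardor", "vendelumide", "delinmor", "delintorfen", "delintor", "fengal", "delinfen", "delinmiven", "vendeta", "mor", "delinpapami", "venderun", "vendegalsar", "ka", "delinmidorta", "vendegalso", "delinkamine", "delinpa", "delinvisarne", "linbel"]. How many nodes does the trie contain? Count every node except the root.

Trace insertions, counting only characters that open a new branch:
  "fenmor" → 6 new (f, e, n, m, o, r)
  "sardor" → 6 new (s, a, r, d, o, r)
  "vendelumide" → 11 new (v, e, n, d, e, l, u, m, i, d, e)
  "delinmor" → 8 new (d, e, l, i, n, m, o, r)
  "delintorfen" → prefix "delin" already present; 6 new (t, o, r, f, e, n)
  "delintor" → prefix "delintor" already present; 0 new (none)
  "fengal" → prefix "fen" already present; 3 new (g, a, l)
  "delinfen" → prefix "delin" already present; 3 new (f, e, n)
  "delinmiven" → prefix "delinm" already present; 4 new (i, v, e, n)
  "vendeta" → prefix "vende" already present; 2 new (t, a)
  "mor" → 3 new (m, o, r)
  "delinpapami" → prefix "delin" already present; 6 new (p, a, p, a, m, i)
  "venderun" → prefix "vende" already present; 3 new (r, u, n)
  "vendegalsar" → prefix "vende" already present; 6 new (g, a, l, s, a, r)
  "ka" → 2 new (k, a)
  "delinmidorta" → prefix "delinmi" already present; 5 new (d, o, r, t, a)
  "vendegalso" → prefix "vendegals" already present; 1 new (o)
  "delinkamine" → prefix "delin" already present; 6 new (k, a, m, i, n, e)
  "delinpa" → prefix "delinpa" already present; 0 new (none)
  "delinvisarne" → prefix "delin" already present; 7 new (v, i, s, a, r, n, e)
  "linbel" → 6 new (l, i, n, b, e, l)
Total nodes = 6 + 6 + 11 + 8 + 6 + 0 + 3 + 3 + 4 + 2 + 3 + 6 + 3 + 6 + 2 + 5 + 1 + 6 + 0 + 7 + 6 = 94

94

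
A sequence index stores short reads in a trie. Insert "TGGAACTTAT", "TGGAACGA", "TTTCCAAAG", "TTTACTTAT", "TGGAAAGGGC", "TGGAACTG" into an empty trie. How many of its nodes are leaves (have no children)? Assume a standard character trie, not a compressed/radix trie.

A leaf is a node with no children — equivalently, the end of a word that is not a proper prefix of any other stored word.
Those words: "TGGAAAGGGC", "TGGAACGA", "TGGAACTG", "TGGAACTTAT", "TTTACTTAT", "TTTCCAAAG"
Leaf count: 6

6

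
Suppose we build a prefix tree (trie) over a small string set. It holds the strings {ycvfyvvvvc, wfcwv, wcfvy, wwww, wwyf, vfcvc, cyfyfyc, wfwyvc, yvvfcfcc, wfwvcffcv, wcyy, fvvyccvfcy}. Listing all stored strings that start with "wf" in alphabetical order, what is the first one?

Filter for "wf…" and sort: "wfcwv", "wfwvcffcv", "wfwyvc"
Position 1: wfcwv

wfcwv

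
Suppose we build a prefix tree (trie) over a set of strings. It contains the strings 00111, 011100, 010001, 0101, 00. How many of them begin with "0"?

5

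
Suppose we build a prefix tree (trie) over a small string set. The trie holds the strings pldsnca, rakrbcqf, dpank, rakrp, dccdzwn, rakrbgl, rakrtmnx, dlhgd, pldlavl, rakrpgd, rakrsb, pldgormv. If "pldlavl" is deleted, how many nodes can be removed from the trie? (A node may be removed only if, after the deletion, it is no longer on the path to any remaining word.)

A node on "pldlavl"'s path can go only if nothing else ends at it or branches off below it.
The suffix "lavl" (4 nodes) is used only by "pldlavl"; the node for "pld" still has the child "s", so pruning stops there.
Nodes removed: 4

4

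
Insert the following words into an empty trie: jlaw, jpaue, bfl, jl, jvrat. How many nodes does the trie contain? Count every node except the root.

For each word, the new-node count is its length minus the longest prefix already in the trie:
  "jlaw" → 4 new (j, l, a, w)
  "jpaue" → prefix "j" already present; 4 new (p, a, u, e)
  "bfl" → 3 new (b, f, l)
  "jl" → prefix "jl" already present; 0 new (none)
  "jvrat" → prefix "j" already present; 4 new (v, r, a, t)
Total nodes = 4 + 4 + 3 + 0 + 4 = 15

15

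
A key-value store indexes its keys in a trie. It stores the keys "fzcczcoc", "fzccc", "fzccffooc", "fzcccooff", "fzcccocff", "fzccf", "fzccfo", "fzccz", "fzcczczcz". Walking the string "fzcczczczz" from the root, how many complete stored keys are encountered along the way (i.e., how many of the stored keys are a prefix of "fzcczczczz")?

2

Check each prefix of "fzcczczczz" against the stored set — each match is an end-marker on the path.
Prefixes of the query that are stored words: "fzccz", "fzcczczcz"
Count: 2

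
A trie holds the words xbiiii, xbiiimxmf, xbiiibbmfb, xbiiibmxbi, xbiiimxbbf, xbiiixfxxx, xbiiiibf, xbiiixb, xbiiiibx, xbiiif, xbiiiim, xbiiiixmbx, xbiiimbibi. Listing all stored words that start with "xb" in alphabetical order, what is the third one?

xbiiif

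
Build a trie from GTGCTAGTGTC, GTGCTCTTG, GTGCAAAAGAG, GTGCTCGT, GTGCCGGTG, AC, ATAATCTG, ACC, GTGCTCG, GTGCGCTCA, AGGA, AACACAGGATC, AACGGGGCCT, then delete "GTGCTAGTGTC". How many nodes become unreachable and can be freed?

After clearing the end-marker at "GTGCTAGTGTC", prune upward until reaching a node still needed by another word.
The suffix "AGTGTC" (6 nodes) is used only by "GTGCTAGTGTC"; the node for "GTGCT" still has the child "C", so pruning stops there.
Nodes removed: 6

6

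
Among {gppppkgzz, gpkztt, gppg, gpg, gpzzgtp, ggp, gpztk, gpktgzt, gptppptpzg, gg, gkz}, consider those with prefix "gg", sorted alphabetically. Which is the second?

ggp

Words with prefix "gg", in lexicographic order: "gg", "ggp"
Position 2: ggp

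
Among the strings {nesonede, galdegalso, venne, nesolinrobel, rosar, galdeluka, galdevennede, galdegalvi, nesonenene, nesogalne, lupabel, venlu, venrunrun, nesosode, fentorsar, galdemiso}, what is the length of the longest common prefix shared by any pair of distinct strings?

Look for the deepest trie node that still has at least two words in its subtree.
"galdegalso" and "galdegalvi" agree on "galdegal" (8 characters) before diverging; nothing deeper is shared.
Longest shared-prefix length: 8

8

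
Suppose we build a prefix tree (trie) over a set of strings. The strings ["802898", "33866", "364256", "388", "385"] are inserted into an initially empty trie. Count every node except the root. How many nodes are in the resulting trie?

Count nodes per top-level branch (shared prefixes stored once):
  '3'-branch (33866, 364256, 385, 388): 13 nodes
  '8'-branch (802898): 6 nodes
Sum: 19

19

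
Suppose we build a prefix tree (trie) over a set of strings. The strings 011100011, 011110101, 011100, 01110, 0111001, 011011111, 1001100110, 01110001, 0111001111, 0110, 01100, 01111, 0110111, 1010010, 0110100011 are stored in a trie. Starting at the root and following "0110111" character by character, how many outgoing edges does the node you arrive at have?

1

Follow the path "0110111" to its node, then look at its outgoing edges.
Distinct next characters after "0110111": 1.
That node has 1 child edge.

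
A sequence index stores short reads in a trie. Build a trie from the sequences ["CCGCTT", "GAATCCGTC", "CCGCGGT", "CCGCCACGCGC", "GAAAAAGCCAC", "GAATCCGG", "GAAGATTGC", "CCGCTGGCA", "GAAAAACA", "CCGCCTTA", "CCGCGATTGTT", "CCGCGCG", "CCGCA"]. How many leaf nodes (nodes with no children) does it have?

A leaf is a node with no children — equivalently, the end of a word that is not a proper prefix of any other stored word.
Those words: "CCGCA", "CCGCCACGCGC", "CCGCCTTA", "CCGCGATTGTT", "CCGCGCG", "CCGCGGT", "CCGCTGGCA", "CCGCTT", "GAAAAACA", "GAAAAAGCCAC", "GAAGATTGC", "GAATCCGG", "GAATCCGTC"
Leaf count: 13

13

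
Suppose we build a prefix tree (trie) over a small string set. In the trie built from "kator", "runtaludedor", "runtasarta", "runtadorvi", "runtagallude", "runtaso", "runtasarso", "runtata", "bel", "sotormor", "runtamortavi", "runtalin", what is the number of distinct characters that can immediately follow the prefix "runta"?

6

Follow the path "runta" to its node, then look at its outgoing edges.
Characters that immediately follow "runta" among the stored strings: {d, g, l, m, s, t}.
That node has 6 child edges.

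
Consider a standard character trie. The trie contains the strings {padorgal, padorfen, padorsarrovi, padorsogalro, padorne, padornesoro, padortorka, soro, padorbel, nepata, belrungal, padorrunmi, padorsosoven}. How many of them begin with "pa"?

Walk to "pa"; the words in its subtree are exactly those with that prefix.
Words under "pa": padorbel, padorfen, padorgal, padorne, padornesoro, padorrunmi, padorsarrovi, padorsogalro, padorsosoven, padortorka
Count: 10

10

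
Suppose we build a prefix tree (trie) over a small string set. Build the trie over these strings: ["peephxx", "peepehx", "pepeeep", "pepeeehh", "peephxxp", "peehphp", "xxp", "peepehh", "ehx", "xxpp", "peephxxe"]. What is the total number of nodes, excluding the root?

31

Insert word by word; a character creates a node only if that edge doesn't already exist:
  "peephxx" → 7 new (p, e, e, p, h, x, x)
  "peepehx" → prefix "peep" already present; 3 new (e, h, x)
  "pepeeep" → prefix "pe" already present; 5 new (p, e, e, e, p)
  "pepeeehh" → prefix "pepeee" already present; 2 new (h, h)
  "peephxxp" → prefix "peephxx" already present; 1 new (p)
  "peehphp" → prefix "pee" already present; 4 new (h, p, h, p)
  "xxp" → 3 new (x, x, p)
  "peepehh" → prefix "peepeh" already present; 1 new (h)
  "ehx" → 3 new (e, h, x)
  "xxpp" → prefix "xxp" already present; 1 new (p)
  "peephxxe" → prefix "peephxx" already present; 1 new (e)
Total nodes = 7 + 3 + 5 + 2 + 1 + 4 + 3 + 1 + 3 + 1 + 1 = 31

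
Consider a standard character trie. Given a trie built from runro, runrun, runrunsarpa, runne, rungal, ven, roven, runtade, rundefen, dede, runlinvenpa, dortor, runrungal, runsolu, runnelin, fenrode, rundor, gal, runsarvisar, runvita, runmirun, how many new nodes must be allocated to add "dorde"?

2

Walking "dorde" from the root, the first 3 characters ("dor") follow existing edges; "d" is the first miss.
New nodes needed: |"dorde"| − 3 = 5 − 3 = 2.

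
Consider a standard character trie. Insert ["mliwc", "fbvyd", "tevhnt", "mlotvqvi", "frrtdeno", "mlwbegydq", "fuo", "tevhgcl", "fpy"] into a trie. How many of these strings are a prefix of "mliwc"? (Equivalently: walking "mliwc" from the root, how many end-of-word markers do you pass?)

1

Walk "mliwc" from the root; an end-of-word marker is hit whenever a stored word is a prefix of "mliwc".
Prefixes of the query that are stored words: "mliwc"
Count: 1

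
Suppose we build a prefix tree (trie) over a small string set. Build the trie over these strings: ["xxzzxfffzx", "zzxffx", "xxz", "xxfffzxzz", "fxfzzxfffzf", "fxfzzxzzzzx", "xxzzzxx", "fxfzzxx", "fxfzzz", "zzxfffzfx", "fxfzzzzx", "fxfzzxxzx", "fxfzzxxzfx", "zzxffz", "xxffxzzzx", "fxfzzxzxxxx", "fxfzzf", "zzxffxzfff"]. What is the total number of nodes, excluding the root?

69

Trace insertions, counting only characters that open a new branch:
  "xxzzxfffzx" → 10 new (x, x, z, z, x, f, f, f, z, x)
  "zzxffx" → 6 new (z, z, x, f, f, x)
  "xxz" → prefix "xxz" already present; 0 new (none)
  "xxfffzxzz" → prefix "xx" already present; 7 new (f, f, f, z, x, z, z)
  "fxfzzxfffzf" → 11 new (f, x, f, z, z, x, f, f, f, z, f)
  "fxfzzxzzzzx" → prefix "fxfzzx" already present; 5 new (z, z, z, z, x)
  "xxzzzxx" → prefix "xxzz" already present; 3 new (z, x, x)
  "fxfzzxx" → prefix "fxfzzx" already present; 1 new (x)
  "fxfzzz" → prefix "fxfzz" already present; 1 new (z)
  "zzxfffzfx" → prefix "zzxff" already present; 4 new (f, z, f, x)
  "fxfzzzzx" → prefix "fxfzzz" already present; 2 new (z, x)
  "fxfzzxxzx" → prefix "fxfzzxx" already present; 2 new (z, x)
  "fxfzzxxzfx" → prefix "fxfzzxxz" already present; 2 new (f, x)
  "zzxffz" → prefix "zzxff" already present; 1 new (z)
  "xxffxzzzx" → prefix "xxff" already present; 5 new (x, z, z, z, x)
  "fxfzzxzxxxx" → prefix "fxfzzxz" already present; 4 new (x, x, x, x)
  "fxfzzf" → prefix "fxfzz" already present; 1 new (f)
  "zzxffxzfff" → prefix "zzxffx" already present; 4 new (z, f, f, f)
Total nodes = 10 + 6 + 0 + 7 + 11 + 5 + 3 + 1 + 1 + 4 + 2 + 2 + 2 + 1 + 5 + 4 + 1 + 4 = 69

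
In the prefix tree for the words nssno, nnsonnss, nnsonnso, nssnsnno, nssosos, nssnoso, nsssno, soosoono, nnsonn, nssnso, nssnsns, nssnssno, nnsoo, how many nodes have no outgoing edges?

A leaf is a node with no children — equivalently, the end of a word that is not a proper prefix of any other stored word.
Those words: "nnsonnso", "nnsonnss", "nnsoo", "nssnoso", "nssnsnno", "nssnsns", "nssnso", "nssnssno", "nssosos", "nsssno", "soosoono"
Leaf count: 11

11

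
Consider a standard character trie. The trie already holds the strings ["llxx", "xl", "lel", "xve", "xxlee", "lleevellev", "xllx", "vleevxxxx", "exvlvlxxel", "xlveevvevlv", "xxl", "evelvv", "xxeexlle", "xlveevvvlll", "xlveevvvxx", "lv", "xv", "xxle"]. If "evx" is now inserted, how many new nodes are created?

Walking "evx" from the root, the first 2 characters ("ev") follow existing edges; "x" is the first miss.
So 3 − 2 = 1 new nodes.

1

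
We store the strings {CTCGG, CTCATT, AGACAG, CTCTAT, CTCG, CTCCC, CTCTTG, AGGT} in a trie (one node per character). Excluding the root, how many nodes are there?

23

Trace insertions, counting only characters that open a new branch:
  "CTCGG" → 5 new (C, T, C, G, G)
  "CTCATT" → prefix "CTC" already present; 3 new (A, T, T)
  "AGACAG" → 6 new (A, G, A, C, A, G)
  "CTCTAT" → prefix "CTC" already present; 3 new (T, A, T)
  "CTCG" → prefix "CTCG" already present; 0 new (none)
  "CTCCC" → prefix "CTC" already present; 2 new (C, C)
  "CTCTTG" → prefix "CTCT" already present; 2 new (T, G)
  "AGGT" → prefix "AG" already present; 2 new (G, T)
Total nodes = 5 + 3 + 6 + 3 + 0 + 2 + 2 + 2 = 23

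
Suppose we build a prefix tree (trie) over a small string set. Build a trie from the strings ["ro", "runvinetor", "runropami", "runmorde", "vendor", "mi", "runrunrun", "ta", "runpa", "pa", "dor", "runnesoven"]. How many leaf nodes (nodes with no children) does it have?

Leaves are exactly the stored words that no other stored word extends.
Those words: "dor", "mi", "pa", "ro", "runmorde", "runnesoven", "runpa", "runropami", "runrunrun", "runvinetor", "ta", "vendor"
Leaf count: 12

12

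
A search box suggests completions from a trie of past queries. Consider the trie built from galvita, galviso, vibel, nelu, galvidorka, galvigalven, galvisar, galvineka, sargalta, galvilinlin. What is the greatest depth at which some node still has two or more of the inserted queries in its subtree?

Look for the deepest trie node that still has at least two words in its subtree.
e.g. "galvisar" and "galviso" share the prefix "galvis" of length 6; no pair shares a longer one.
Longest shared-prefix length: 6

6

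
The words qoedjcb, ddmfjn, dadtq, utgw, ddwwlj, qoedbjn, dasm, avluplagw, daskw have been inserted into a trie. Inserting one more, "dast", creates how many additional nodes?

1

The longest prefix of "dast" already in the trie is "das" (length 3).
New nodes needed: |"dast"| − 3 = 4 − 3 = 1.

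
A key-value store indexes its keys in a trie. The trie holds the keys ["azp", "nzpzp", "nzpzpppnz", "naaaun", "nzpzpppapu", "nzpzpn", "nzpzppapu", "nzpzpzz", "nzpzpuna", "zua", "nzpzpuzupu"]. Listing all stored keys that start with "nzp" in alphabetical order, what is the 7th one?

nzpzpuzupu

DFS of the "nzp" subtree visits, in order: "nzpzp", "nzpzpn", "nzpzppapu", "nzpzpppapu", "nzpzpppnz", "nzpzpuna", "nzpzpuzupu", "nzpzpzz"
Position 7: nzpzpuzupu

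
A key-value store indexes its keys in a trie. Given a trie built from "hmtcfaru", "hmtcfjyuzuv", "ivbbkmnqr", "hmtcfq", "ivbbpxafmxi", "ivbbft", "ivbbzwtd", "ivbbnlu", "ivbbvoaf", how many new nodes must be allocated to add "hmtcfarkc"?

2

"hmtcfar" is already a path in the trie; the remaining "kc" must be added.
So 9 − 7 = 2 new nodes.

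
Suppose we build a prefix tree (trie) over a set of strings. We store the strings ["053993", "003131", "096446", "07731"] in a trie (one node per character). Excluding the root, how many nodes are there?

20

Trie structure (* marks end of a word):
(root)
└─ 0
   ├─ 0
   │  └─ 3
   │     └─ 1
   │        └─ 3
   │           └─ 1 *
   ├─ 5
   │  └─ 3
   │     └─ 9
   │        └─ 9
   │           └─ 3 *
   ├─ 7
   │  └─ 7
   │     └─ 3
   │        └─ 1 *
   └─ 9
      └─ 6
         └─ 4
            └─ 4
               └─ 6 *
Counting every labelled node above: 20.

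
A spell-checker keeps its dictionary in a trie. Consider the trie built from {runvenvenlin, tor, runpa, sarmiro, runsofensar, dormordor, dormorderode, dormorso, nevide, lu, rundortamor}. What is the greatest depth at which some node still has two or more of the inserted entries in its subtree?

Equivalently: take the maximum, over all pairs, of their longest common prefix length.
"dormorderode" and "dormordor" agree on "dormord" (7 characters) before diverging; nothing deeper is shared.
Longest shared-prefix length: 7

7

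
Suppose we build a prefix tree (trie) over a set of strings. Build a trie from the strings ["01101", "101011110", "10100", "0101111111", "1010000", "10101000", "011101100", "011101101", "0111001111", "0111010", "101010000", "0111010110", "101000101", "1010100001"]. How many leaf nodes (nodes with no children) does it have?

10

A leaf is a node with no children — equivalently, the end of a word that is not a proper prefix of any other stored word.
Those words: "0101111111", "01101", "0111001111", "0111010110", "011101100", "011101101", "1010000", "101000101", "1010100001", "101011110"
Leaf count: 10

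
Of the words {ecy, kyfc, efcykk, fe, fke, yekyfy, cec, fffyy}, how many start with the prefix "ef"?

Traverse to the node for "ef", then collect every word in that subtree.
Words under "ef": efcykk
Count: 1

1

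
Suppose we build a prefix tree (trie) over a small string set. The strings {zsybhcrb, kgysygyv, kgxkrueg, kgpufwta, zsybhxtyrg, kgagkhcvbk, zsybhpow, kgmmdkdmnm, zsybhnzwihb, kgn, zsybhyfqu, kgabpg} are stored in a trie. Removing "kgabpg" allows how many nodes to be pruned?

3

After clearing the end-marker at "kgabpg", prune upward until reaching a node still needed by another word.
The suffix "bpg" (3 nodes) is used only by "kgabpg"; the node for "kga" still has the child "g", so pruning stops there.
Nodes removed: 3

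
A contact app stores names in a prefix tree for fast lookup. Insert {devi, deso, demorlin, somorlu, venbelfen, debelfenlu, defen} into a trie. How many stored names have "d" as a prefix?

Traverse to the node for "d", then collect every word in that subtree.
Words under "d": debelfenlu, defen, demorlin, deso, devi
Count: 5

5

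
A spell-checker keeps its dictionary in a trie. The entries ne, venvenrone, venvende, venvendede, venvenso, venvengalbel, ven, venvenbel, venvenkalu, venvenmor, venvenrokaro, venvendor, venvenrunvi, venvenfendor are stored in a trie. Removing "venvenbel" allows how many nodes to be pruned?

After clearing the end-marker at "venvenbel", prune upward until reaching a node still needed by another word.
The suffix "bel" (3 nodes) is used only by "venvenbel"; the node for "venven" still has the child "r", so pruning stops there.
Nodes removed: 3

3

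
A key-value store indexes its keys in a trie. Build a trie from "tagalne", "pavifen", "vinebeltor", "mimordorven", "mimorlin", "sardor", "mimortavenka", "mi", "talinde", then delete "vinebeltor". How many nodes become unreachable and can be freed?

10

A node on "vinebeltor"'s path can go only if nothing else ends at it or branches off below it.
No other word shares any prefix with "vinebeltor", so all 10 of its nodes go.
Nodes removed: 10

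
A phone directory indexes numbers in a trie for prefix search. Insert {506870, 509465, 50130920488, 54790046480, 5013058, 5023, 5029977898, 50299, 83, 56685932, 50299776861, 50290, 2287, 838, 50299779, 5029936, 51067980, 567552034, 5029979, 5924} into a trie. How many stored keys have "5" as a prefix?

17

Walk to "5"; the words in its subtree are exactly those with that prefix.
Matches: "5013058", "50130920488", "5023", "50290", "50299", "5029936", "50299776861", "5029977898", "50299779", "5029979", "506870", "509465", "51067980", "54790046480", "56685932", "567552034", "5924"
Count: 17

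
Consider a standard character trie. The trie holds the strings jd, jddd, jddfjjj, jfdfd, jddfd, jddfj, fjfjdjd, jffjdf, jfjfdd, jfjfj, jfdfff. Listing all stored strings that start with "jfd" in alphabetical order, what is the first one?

Filter for "jfd…" and sort: "jfdfd", "jfdfff"
The 1st is jfdfd.

jfdfd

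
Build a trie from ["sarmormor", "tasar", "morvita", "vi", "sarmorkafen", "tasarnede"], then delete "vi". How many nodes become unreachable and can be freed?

2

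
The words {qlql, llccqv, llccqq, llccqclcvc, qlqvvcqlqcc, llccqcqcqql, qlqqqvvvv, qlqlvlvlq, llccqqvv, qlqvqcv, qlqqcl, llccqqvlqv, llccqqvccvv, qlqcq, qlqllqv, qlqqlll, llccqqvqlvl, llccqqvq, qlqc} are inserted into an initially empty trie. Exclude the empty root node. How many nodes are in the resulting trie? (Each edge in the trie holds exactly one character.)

66

Count nodes per top-level branch (shared prefixes stored once):
  'l'-branch (llccqclcvc, llccqcqcqql, llccqq, llccqqvccvv, llccqqvlqv, llccqqvq, llccqqvqlvl, llccqqvv, llccqv): 30 nodes
  'q'-branch (qlqc, qlqcq, qlql, qlqllqv, qlqlvlvlq, qlqqcl, qlqqlll, qlqqqvvvv, qlqvqcv, qlqvvcqlqcc): 36 nodes
Sum: 66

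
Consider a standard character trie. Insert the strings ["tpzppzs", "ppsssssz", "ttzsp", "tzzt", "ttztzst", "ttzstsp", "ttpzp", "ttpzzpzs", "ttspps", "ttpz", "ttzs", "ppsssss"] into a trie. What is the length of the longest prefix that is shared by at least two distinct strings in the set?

7

The deepest shared node is where two words last agree before diverging.
e.g. "ppsssss" and "ppsssssz" share the prefix "ppsssss" of length 7; no pair shares a longer one.
Longest shared-prefix length: 7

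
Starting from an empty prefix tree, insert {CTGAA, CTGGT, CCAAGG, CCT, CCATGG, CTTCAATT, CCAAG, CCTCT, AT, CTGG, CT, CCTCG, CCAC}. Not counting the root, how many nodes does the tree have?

Trace insertions, counting only characters that open a new branch:
  "CTGAA" → 5 new (C, T, G, A, A)
  "CTGGT" → prefix "CTG" already present; 2 new (G, T)
  "CCAAGG" → prefix "C" already present; 5 new (C, A, A, G, G)
  "CCT" → prefix "CC" already present; 1 new (T)
  "CCATGG" → prefix "CCA" already present; 3 new (T, G, G)
  "CTTCAATT" → prefix "CT" already present; 6 new (T, C, A, A, T, T)
  "CCAAG" → prefix "CCAAG" already present; 0 new (none)
  "CCTCT" → prefix "CCT" already present; 2 new (C, T)
  "AT" → 2 new (A, T)
  "CTGG" → prefix "CTGG" already present; 0 new (none)
  "CT" → prefix "CT" already present; 0 new (none)
  "CCTCG" → prefix "CCTC" already present; 1 new (G)
  "CCAC" → prefix "CCA" already present; 1 new (C)
Total nodes = 5 + 2 + 5 + 1 + 3 + 6 + 0 + 2 + 2 + 0 + 0 + 1 + 1 = 28

28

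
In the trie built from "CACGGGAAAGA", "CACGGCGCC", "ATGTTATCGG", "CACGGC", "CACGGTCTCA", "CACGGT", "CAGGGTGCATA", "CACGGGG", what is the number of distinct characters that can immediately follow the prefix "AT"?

Follow the path "AT" to its node, then look at its outgoing edges.
Distinct next characters after "AT": G.
That node has 1 child edge.

1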